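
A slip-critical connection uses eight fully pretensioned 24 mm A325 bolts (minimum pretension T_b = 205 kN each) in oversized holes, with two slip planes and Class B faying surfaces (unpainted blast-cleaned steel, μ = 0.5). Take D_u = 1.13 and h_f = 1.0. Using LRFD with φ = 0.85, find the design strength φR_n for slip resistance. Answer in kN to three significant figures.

1580 kN

R_n = μ · D_u · h_f · T_b · n_s · n_b = 0.5 × 1.13 × 1.0 × 205 × 2 × 8 = 1853 kN.
Design strength φR_n = 0.85 × 1853 = 1580 kN.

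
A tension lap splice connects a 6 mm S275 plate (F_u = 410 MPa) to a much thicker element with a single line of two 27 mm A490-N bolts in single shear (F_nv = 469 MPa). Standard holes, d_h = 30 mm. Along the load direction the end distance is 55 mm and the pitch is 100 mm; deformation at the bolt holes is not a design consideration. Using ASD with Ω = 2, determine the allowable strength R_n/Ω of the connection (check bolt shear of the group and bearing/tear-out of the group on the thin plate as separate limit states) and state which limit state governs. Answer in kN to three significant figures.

173 kN (bearing governs)

Bolt shear: A_b = π·27²/4 = 572.6 mm²; R_n = 469 × 572.6 × 2 × 1 / 1000 = 537.1 kN → 537.1 / 2 = 269 kN.
Bearing (1.5 l_c t F_u ≤ 3.0 d t F_u): upper limit = 3.0·27·6·410 / 1000 = 199.3 kN.
  Edge l_c = 55 − 30/2 = 40 → r_n = 147.6 kN; interior l_c = 100 − 30 = 70 → r_n = 199.3 kN.
  R_n,bearing = 1·147.6 + 1·199.3 = 346.9 kN → 346.9 / 2 = 173 kN.
Bearing governs: 173 kN.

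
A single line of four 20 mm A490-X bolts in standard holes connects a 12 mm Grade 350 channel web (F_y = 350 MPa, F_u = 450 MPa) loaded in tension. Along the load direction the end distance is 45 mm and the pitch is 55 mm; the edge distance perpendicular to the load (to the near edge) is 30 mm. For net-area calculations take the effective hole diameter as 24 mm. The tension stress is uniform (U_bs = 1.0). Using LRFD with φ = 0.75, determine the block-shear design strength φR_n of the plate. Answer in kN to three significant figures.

Shear plane L_v = 45 + 3·55 = 210 mm; A_gv = 210 × 12 = 2520 mm².
A_nv = (210 − 3.5·24) × 12 = 1512 mm².
A_nt = (30 − 0.5·24) × 12 = 216 mm².
0.6 F_u A_nv = 408.2 kN; 0.6 F_y A_gv = 529.2 kN → shear rupture governs the shear term.
R_n = 408.2 + 1.0 × 450 × 216 / 1000 = 505.4 kN.
Design strength φR_n = 0.75 × 505.4 = 379 kN.

379 kN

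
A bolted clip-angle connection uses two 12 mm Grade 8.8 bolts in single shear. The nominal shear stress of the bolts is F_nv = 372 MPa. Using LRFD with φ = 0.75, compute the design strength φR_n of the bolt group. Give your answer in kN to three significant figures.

63.1 kN

A_b = π × 12² / 4 = 113.1 mm².
R_n = F_nv · A_b · n · n_s = 372 × 113.1 × 2 × 1 / 1000 = 84.14 kN.
Design strength φR_n = 0.75 × 84.14 = 63.1 kN.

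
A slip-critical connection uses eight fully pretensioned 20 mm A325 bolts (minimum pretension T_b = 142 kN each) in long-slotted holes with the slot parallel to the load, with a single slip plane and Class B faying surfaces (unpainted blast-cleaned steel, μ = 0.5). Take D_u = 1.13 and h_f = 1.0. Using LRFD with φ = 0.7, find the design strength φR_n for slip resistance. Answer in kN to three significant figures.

R_n = μ · D_u · h_f · T_b · n_s · n_b = 0.5 × 1.13 × 1.0 × 142 × 1 × 8 = 641.8 kN.
Design strength φR_n = 0.7 × 641.8 = 449 kN.

449 kN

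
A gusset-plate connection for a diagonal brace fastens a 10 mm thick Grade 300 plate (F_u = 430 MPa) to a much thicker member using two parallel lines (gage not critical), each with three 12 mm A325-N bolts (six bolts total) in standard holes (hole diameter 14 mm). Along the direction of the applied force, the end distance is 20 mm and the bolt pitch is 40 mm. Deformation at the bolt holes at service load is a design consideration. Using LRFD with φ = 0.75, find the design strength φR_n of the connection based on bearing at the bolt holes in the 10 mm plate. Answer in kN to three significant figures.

472 kN

Per bolt r_n = 1.2 l_c t F_u ≤ 2.4 d t F_u; upper limit = 2.4 × 12 × 10 × 430 / 1000 = 123.8 kN.
Edge bolt: l_c = 20 − 14/2 = 13 mm → 1.2 × 13 × 10 × 430 / 1000 = 67.08 → r_n = 67.08 kN.
Interior bolts: l_c = 40 − 14 = 26 mm → 1.2 × 26 × 10 × 430 / 1000 = 134.2 → r_n = 123.8 kN.
R_n = 2 × 67.08 + 4 × 123.8 = 629.5 kN.
Design strength φR_n = 0.75 × 629.5 = 472 kN.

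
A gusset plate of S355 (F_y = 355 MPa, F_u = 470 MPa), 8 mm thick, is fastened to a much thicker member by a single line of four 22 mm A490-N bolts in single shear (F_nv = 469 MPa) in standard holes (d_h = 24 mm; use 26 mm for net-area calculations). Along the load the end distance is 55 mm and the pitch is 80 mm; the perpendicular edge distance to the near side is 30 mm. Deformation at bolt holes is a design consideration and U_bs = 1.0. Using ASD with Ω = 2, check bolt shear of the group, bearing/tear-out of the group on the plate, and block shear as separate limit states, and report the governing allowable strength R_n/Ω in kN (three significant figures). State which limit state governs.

Bolt shear: A_b = π·22²/4 = 380.1 mm²; R_n = 469 × 380.1 × 4 × 1 / 1000 = 713.1 kN → 713.1 / 2 = 357 kN.
Bearing: edge l_c = 43, r_n = 194 kN; interior l_c = 56, r_n = 198.5 kN; R_n = 194 + 3·198.5 = 789.6 kN → 395 kN.
Block shear: A_gv = 2360, A_nv = 1632, A_nt = 136 mm²; R_n = min(0.6F_uA_nv, 0.6F_yA_gv) + U_bs·F_u·A_nt = 524.1 kN → 262 kN.
Block shear governs: 262 kN.

262 kN (block shear governs)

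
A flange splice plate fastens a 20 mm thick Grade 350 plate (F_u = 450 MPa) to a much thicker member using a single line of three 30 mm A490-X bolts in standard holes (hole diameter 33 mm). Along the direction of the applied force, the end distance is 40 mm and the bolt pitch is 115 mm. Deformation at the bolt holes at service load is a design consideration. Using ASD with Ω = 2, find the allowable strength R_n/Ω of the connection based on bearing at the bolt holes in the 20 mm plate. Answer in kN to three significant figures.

Per bolt r_n = 1.2 l_c t F_u ≤ 2.4 d t F_u; upper limit = 2.4 × 30 × 20 × 450 / 1000 = 648 kN.
Edge bolt: l_c = 40 − 33/2 = 23.5 mm → 1.2 × 23.5 × 20 × 450 / 1000 = 253.8 → r_n = 253.8 kN.
Interior bolts: l_c = 115 − 33 = 82 mm → 1.2 × 82 × 20 × 450 / 1000 = 885.6 → r_n = 648 kN.
R_n = 1 × 253.8 + 2 × 648 = 1550 kN.
Allowable strength R_n/Ω = 1550 / 2 = 775 kN.

775 kN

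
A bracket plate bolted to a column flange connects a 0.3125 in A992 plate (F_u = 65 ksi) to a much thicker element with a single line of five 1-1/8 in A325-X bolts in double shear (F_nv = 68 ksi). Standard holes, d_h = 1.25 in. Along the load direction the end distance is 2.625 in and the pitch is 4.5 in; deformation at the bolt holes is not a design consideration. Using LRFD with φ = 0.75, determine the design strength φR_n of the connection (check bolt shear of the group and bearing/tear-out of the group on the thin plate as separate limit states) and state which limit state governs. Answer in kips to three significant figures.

251 kips (bearing governs)

Bolt shear: A_b = π·1.125²/4 = 0.994 in²; R_n = 68 × 0.994 × 5 × 2 = 675.9 kips → 0.75 × 675.9 = 507 kips.
Bearing (1.5 l_c t F_u ≤ 3.0 d t F_u): upper limit = 3.0·1.125·0.3125·65 = 68.55 kips.
  Edge l_c = 2.625 − 1.25/2 = 2 → r_n = 60.94 kips; interior l_c = 4.5 − 1.25 = 3.25 → r_n = 68.55 kips.
  R_n,bearing = 1·60.94 + 4·68.55 = 335.2 kips → 0.75 × 335.2 = 251 kips.
Bearing governs: 251 kips.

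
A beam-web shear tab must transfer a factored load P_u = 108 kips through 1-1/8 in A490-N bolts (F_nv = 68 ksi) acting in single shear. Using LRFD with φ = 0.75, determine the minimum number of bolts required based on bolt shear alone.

3 bolts

A_b = π·1.125²/4 = 0.994 in².
Per-bolt design strength φR_n = 0.75 × 68 × 0.994 × 1 = 50.69 kips.
n ≥ 108 / 50.69 = 2.13 → use 3 bolts.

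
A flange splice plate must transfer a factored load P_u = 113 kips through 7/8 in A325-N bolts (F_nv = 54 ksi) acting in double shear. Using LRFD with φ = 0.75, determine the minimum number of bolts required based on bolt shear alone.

3 bolts

A_b = π·0.875²/4 = 0.6013 in².
Per-bolt design strength φR_n = 0.75 × 54 × 0.6013 × 2 = 48.71 kips.
n ≥ 113 / 48.71 = 2.32 → use 3 bolts.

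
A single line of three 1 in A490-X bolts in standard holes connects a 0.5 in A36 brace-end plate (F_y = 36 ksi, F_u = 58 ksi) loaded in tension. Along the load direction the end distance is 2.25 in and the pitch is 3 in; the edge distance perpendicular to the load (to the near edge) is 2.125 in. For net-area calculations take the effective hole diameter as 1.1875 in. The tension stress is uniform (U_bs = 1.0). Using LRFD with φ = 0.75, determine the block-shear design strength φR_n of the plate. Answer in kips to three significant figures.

100 kips

Shear plane L_v = 2.25 + 2·3 = 8.25 in; A_gv = 8.25 × 0.5 = 4.125 in².
A_nv = (8.25 − 2.5·1.1875) × 0.5 = 2.641 in².
A_nt = (2.125 − 0.5·1.1875) × 0.5 = 0.7656 in².
0.6 F_u A_nv = 91.89 kips; 0.6 F_y A_gv = 89.1 kips → shear yielding governs the shear term.
R_n = 89.1 + 1.0 × 58 × 0.7656 = 133.5 kips.
Design strength φR_n = 0.75 × 133.5 = 100 kips.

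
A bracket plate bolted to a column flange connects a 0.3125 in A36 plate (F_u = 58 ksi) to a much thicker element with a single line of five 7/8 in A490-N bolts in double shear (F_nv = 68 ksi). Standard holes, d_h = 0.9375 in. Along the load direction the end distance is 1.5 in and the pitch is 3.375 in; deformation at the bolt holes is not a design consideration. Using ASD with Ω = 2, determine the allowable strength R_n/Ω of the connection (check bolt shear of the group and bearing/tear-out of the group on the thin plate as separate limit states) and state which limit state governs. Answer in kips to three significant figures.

Bolt shear: A_b = π·0.875²/4 = 0.6013 in²; R_n = 68 × 0.6013 × 5 × 2 = 408.9 kips → 408.9 / 2 = 204 kips.
Bearing (1.5 l_c t F_u ≤ 3.0 d t F_u): upper limit = 3.0·0.875·0.3125·58 = 47.58 kips.
  Edge l_c = 1.5 − 0.9375/2 = 1.031 → r_n = 28.04 kips; interior l_c = 3.375 − 0.9375 = 2.438 → r_n = 47.58 kips.
  R_n,bearing = 1·28.04 + 4·47.58 = 218.3 kips → 218.3 / 2 = 109 kips.
Bearing governs: 109 kips.

109 kips (bearing governs)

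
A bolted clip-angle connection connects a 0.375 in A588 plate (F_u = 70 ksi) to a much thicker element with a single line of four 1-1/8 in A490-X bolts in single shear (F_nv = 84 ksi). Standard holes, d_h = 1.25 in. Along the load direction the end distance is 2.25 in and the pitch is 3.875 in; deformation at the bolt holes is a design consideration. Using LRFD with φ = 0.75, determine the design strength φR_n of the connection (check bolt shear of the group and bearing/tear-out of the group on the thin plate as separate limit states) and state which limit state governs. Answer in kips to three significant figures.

198 kips (bearing governs)

Bolt shear: A_b = π·1.125²/4 = 0.994 in²; R_n = 84 × 0.994 × 4 × 1 = 334 kips → 0.75 × 334 = 250 kips.
Bearing (1.2 l_c t F_u ≤ 2.4 d t F_u): upper limit = 2.4·1.125·0.375·70 = 70.88 kips.
  Edge l_c = 2.25 − 1.25/2 = 1.625 → r_n = 51.19 kips; interior l_c = 3.875 − 1.25 = 2.625 → r_n = 70.88 kips.
  R_n,bearing = 1·51.19 + 3·70.88 = 263.8 kips → 0.75 × 263.8 = 198 kips.
Bearing governs: 198 kips.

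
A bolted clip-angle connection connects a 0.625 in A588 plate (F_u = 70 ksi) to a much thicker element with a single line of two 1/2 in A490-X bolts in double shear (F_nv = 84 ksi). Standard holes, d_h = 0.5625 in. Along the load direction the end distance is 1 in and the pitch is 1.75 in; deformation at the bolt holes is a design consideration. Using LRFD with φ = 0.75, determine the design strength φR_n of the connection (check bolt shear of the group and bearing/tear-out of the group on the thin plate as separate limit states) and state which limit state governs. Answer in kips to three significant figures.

Bolt shear: A_b = π·0.5²/4 = 0.1963 in²; R_n = 84 × 0.1963 × 2 × 2 = 65.97 kips → 0.75 × 65.97 = 49.5 kips.
Bearing (1.2 l_c t F_u ≤ 2.4 d t F_u): upper limit = 2.4·0.5·0.625·70 = 52.5 kips.
  Edge l_c = 1 − 0.5625/2 = 0.7188 → r_n = 37.73 kips; interior l_c = 1.75 − 0.5625 = 1.188 → r_n = 52.5 kips.
  R_n,bearing = 1·37.73 + 1·52.5 = 90.23 kips → 0.75 × 90.23 = 67.7 kips.
Bolt shear governs: 49.5 kips.

49.5 kips (bolt shear governs)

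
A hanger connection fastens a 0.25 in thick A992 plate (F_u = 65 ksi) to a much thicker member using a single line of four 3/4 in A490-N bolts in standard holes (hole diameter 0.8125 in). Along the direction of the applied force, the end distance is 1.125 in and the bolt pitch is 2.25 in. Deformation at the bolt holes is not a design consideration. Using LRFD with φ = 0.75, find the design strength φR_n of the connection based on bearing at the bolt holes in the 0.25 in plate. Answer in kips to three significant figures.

92 kips

Per bolt r_n = 1.5 l_c t F_u ≤ 3.0 d t F_u; upper limit = 3.0 × 0.75 × 0.25 × 65 = 36.56 kips.
Edge bolt: l_c = 1.125 − 0.8125/2 = 0.7188 in → 1.5 × 0.7188 × 0.25 × 65 = 17.52 → r_n = 17.52 kips.
Interior bolts: l_c = 2.25 − 0.8125 = 1.438 in → 1.5 × 1.438 × 0.25 × 65 = 35.04 → r_n = 35.04 kips.
R_n = 1 × 17.52 + 3 × 35.04 = 122.6 kips.
Design strength φR_n = 0.75 × 122.6 = 92 kips.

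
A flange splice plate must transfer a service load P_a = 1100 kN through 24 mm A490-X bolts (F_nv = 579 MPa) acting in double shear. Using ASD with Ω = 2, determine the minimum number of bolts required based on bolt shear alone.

5 bolts

A_b = π·24²/4 = 452.4 mm².
Per-bolt allowable strength R_n/Ω = 579 × 452.4 × 2 / 1000 / 2 = 261.9 kN.
n ≥ 1100 / 261.9 = 4.2 → use 5 bolts.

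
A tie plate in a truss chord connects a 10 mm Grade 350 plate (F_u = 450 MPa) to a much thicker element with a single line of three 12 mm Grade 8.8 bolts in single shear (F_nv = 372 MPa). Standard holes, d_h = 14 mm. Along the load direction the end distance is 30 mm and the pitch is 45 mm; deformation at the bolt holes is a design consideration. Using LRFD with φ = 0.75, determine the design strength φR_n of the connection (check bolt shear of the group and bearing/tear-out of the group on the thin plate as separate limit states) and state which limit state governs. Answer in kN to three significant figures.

94.7 kN (bolt shear governs)

Bolt shear: A_b = π·12²/4 = 113.1 mm²; R_n = 372 × 113.1 × 3 × 1 / 1000 = 126.2 kN → 0.75 × 126.2 = 94.7 kN.
Bearing (1.2 l_c t F_u ≤ 2.4 d t F_u): upper limit = 2.4·12·10·450 / 1000 = 129.6 kN.
  Edge l_c = 30 − 14/2 = 23 → r_n = 124.2 kN; interior l_c = 45 − 14 = 31 → r_n = 129.6 kN.
  R_n,bearing = 1·124.2 + 2·129.6 = 383.4 kN → 0.75 × 383.4 = 288 kN.
Bolt shear governs: 94.7 kN.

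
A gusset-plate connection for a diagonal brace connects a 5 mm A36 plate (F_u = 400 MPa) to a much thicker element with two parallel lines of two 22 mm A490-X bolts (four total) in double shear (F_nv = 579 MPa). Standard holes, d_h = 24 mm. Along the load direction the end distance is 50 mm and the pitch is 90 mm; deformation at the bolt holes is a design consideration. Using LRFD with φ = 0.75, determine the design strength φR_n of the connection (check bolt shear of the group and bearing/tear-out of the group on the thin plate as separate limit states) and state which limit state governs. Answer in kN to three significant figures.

295 kN (bearing governs)

Bolt shear: A_b = π·22²/4 = 380.1 mm²; R_n = 579 × 380.1 × 4 × 2 / 1000 = 1761 kN → 0.75 × 1761 = 1320 kN.
Bearing (1.2 l_c t F_u ≤ 2.4 d t F_u): upper limit = 2.4·22·5·400 / 1000 = 105.6 kN.
  Edge l_c = 50 − 24/2 = 38 → r_n = 91.2 kN; interior l_c = 90 − 24 = 66 → r_n = 105.6 kN.
  R_n,bearing = 2·91.2 + 2·105.6 = 393.6 kN → 0.75 × 393.6 = 295 kN.
Bearing governs: 295 kN.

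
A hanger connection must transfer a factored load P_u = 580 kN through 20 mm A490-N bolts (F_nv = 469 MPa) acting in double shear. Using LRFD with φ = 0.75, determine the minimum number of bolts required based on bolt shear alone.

A_b = π·20²/4 = 314.2 mm².
Per-bolt design strength φR_n = 0.75 × 469 × 314.2 × 2 / 1000 = 221 kN.
n ≥ 580 / 221 = 2.624 → use 3 bolts.

3 bolts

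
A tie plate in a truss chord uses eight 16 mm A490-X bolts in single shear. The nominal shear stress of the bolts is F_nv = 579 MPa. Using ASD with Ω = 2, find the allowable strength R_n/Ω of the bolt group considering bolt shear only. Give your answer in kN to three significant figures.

466 kN

A_b = π × 16² / 4 = 201.1 mm².
R_n = F_nv · A_b · n · n_s = 579 × 201.1 × 8 × 1 / 1000 = 931.3 kN.
Allowable strength R_n/Ω = 931.3 / 2 = 466 kN.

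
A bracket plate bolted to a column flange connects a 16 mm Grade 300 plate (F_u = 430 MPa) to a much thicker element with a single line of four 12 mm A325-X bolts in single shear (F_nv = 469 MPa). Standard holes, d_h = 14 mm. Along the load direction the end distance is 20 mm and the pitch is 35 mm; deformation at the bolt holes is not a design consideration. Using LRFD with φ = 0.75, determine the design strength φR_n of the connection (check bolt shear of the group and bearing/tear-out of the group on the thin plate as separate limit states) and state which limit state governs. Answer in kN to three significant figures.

Bolt shear: A_b = π·12²/4 = 113.1 mm²; R_n = 469 × 113.1 × 4 × 1 / 1000 = 212.2 kN → 0.75 × 212.2 = 159 kN.
Bearing (1.5 l_c t F_u ≤ 3.0 d t F_u): upper limit = 3.0·12·16·430 / 1000 = 247.7 kN.
  Edge l_c = 20 − 14/2 = 13 → r_n = 134.2 kN; interior l_c = 35 − 14 = 21 → r_n = 216.7 kN.
  R_n,bearing = 1·134.2 + 3·216.7 = 784.3 kN → 0.75 × 784.3 = 588 kN.
Bolt shear governs: 159 kN.

159 kN (bolt shear governs)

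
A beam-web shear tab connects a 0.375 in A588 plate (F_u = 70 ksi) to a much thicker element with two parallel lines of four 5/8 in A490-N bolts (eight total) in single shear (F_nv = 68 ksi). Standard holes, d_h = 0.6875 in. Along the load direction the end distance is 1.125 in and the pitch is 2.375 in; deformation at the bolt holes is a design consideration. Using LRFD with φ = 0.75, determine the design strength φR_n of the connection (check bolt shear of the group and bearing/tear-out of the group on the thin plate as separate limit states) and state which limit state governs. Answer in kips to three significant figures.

Bolt shear: A_b = π·0.625²/4 = 0.3068 in²; R_n = 68 × 0.3068 × 8 × 1 = 166.9 kips → 0.75 × 166.9 = 125 kips.
Bearing (1.2 l_c t F_u ≤ 2.4 d t F_u): upper limit = 2.4·0.625·0.375·70 = 39.38 kips.
  Edge l_c = 1.125 − 0.6875/2 = 0.7812 → r_n = 24.61 kips; interior l_c = 2.375 − 0.6875 = 1.688 → r_n = 39.38 kips.
  R_n,bearing = 2·24.61 + 6·39.38 = 285.5 kips → 0.75 × 285.5 = 214 kips.
Bolt shear governs: 125 kips.

125 kips (bolt shear governs)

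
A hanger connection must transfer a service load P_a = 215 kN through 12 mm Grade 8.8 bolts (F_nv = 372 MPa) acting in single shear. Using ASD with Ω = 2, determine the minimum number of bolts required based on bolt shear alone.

A_b = π·12²/4 = 113.1 mm².
Per-bolt allowable strength R_n/Ω = 372 × 113.1 × 1 / 1000 / 2 = 21.04 kN.
n ≥ 215 / 21.04 = 10.22 → use 11 bolts.

11 bolts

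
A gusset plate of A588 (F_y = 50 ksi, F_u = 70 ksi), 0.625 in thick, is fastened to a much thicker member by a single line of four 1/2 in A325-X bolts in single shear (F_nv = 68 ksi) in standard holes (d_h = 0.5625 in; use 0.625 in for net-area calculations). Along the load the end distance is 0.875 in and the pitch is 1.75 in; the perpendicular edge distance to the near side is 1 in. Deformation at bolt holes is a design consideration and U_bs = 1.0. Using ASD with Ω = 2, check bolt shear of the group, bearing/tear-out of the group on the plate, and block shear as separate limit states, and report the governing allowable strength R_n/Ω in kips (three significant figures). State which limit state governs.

Bolt shear: A_b = π·0.5²/4 = 0.1963 in²; R_n = 68 × 0.1963 × 4 × 1 = 53.41 kips → 53.41 / 2 = 26.7 kips.
Bearing: edge l_c = 0.5938, r_n = 31.17 kips; interior l_c = 1.188, r_n = 52.5 kips; R_n = 31.17 + 3·52.5 = 188.7 kips → 94.3 kips.
Block shear: A_gv = 3.828, A_nv = 2.461, A_nt = 0.4297 in²; R_n = min(0.6F_uA_nv, 0.6F_yA_gv) + U_bs·F_u·A_nt = 133.4 kips → 66.7 kips.
Bolt shear governs: 26.7 kips.

26.7 kips (bolt shear governs)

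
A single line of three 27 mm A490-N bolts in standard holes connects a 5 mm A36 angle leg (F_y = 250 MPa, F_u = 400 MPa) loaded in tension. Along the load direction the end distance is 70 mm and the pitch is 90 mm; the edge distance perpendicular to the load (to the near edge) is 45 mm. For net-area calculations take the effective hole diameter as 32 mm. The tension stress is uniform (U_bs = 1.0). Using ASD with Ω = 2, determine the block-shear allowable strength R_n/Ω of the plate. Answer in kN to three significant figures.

Shear plane L_v = 70 + 2·90 = 250 mm; A_gv = 250 × 5 = 1250 mm².
A_nv = (250 − 2.5·32) × 5 = 850 mm².
A_nt = (45 − 0.5·32) × 5 = 145 mm².
0.6 F_u A_nv = 204 kN; 0.6 F_y A_gv = 187.5 kN → shear yielding governs the shear term.
R_n = 187.5 + 1.0 × 400 × 145 / 1000 = 245.5 kN.
Allowable strength R_n/Ω = 245.5 / 2 = 123 kN.

123 kN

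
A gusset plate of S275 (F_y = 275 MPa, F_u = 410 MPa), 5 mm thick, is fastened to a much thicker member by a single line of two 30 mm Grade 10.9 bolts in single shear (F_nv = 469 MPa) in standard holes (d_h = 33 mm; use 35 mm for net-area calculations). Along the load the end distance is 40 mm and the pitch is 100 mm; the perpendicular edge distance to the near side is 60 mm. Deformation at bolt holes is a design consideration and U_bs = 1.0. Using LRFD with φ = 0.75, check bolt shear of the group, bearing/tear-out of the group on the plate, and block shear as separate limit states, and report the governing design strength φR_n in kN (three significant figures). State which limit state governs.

Bolt shear: A_b = π·30²/4 = 706.9 mm²; R_n = 469 × 706.9 × 2 × 1 / 1000 = 663 kN → 0.75 × 663 = 497 kN.
Bearing: edge l_c = 23.5, r_n = 57.81 kN; interior l_c = 67, r_n = 147.6 kN; R_n = 57.81 + 1·147.6 = 205.4 kN → 154 kN.
Block shear: A_gv = 700, A_nv = 437.5, A_nt = 212.5 mm²; R_n = min(0.6F_uA_nv, 0.6F_yA_gv) + U_bs·F_u·A_nt = 194.8 kN → 146 kN.
Block shear governs: 146 kN.

146 kN (block shear governs)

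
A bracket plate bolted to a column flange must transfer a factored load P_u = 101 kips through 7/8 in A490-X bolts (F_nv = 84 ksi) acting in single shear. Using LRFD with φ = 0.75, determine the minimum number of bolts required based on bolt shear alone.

3 bolts

A_b = π·0.875²/4 = 0.6013 in².
Per-bolt design strength φR_n = 0.75 × 84 × 0.6013 × 1 = 37.88 kips.
n ≥ 101 / 37.88 = 2.666 → use 3 bolts.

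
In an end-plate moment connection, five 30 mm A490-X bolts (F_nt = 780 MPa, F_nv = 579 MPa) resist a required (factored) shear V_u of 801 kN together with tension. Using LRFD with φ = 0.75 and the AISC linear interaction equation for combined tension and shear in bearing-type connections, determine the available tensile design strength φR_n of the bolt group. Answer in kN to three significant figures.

A_b = π·30²/4 = 706.9 mm²; f_rv = 801 × 1000 / (5 × 706.9) = 226.6 MPa.
F'_nt = 1.3 F_nt − (F_nt / φF_nv) f_rv = 1.3·780 − (780/(0.75·579))·226.6 = 606.9 MPa, capped at F_nt → F'_nt = 606.9 MPa.
R_n = F'_nt · A_b · n = 606.9 × 706.9 × 5 / 1000 = 2145 kN.
Design strength φR_n = 0.75 × 2145 = 1610 kN.

1610 kN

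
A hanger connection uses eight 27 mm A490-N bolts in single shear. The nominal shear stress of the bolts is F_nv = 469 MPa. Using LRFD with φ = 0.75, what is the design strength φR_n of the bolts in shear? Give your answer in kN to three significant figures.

A_b = π × 27² / 4 = 572.6 mm².
R_n = F_nv · A_b · n · n_s = 469 × 572.6 × 8 × 1 / 1000 = 2148 kN.
Design strength φR_n = 0.75 × 2148 = 1610 kN.

1610 kN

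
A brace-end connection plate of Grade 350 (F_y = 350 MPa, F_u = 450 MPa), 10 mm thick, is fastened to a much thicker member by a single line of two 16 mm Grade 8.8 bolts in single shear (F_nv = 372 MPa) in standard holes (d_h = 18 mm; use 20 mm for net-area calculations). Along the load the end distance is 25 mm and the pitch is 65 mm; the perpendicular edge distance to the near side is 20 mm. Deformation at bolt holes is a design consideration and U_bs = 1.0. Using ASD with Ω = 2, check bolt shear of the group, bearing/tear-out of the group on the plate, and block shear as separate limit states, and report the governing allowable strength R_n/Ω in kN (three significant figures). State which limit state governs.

74.8 kN (bolt shear governs)

Bolt shear: A_b = π·16²/4 = 201.1 mm²; R_n = 372 × 201.1 × 2 × 1 / 1000 = 149.6 kN → 149.6 / 2 = 74.8 kN.
Bearing: edge l_c = 16, r_n = 86.4 kN; interior l_c = 47, r_n = 172.8 kN; R_n = 86.4 + 1·172.8 = 259.2 kN → 130 kN.
Block shear: A_gv = 900, A_nv = 600, A_nt = 100 mm²; R_n = min(0.6F_uA_nv, 0.6F_yA_gv) + U_bs·F_u·A_nt = 207 kN → 104 kN.
Bolt shear governs: 74.8 kN.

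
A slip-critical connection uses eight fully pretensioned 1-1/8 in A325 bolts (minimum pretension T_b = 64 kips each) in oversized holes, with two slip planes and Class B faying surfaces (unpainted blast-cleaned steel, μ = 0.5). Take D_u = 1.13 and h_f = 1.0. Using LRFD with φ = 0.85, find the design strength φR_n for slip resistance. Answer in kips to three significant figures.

R_n = μ · D_u · h_f · T_b · n_s · n_b = 0.5 × 1.13 × 1.0 × 64 × 2 × 8 = 578.6 kips.
Design strength φR_n = 0.85 × 578.6 = 492 kips.

492 kips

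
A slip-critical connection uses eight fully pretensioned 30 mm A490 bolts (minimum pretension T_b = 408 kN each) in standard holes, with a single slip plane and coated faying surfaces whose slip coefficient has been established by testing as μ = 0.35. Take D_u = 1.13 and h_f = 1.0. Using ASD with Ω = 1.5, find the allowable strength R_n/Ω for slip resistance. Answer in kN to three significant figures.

R_n = μ · D_u · h_f · T_b · n_s · n_b = 0.35 × 1.13 × 1.0 × 408 × 1 × 8 = 1291 kN.
Allowable strength R_n/Ω = 1291 / 1.5 = 861 kN.

861 kN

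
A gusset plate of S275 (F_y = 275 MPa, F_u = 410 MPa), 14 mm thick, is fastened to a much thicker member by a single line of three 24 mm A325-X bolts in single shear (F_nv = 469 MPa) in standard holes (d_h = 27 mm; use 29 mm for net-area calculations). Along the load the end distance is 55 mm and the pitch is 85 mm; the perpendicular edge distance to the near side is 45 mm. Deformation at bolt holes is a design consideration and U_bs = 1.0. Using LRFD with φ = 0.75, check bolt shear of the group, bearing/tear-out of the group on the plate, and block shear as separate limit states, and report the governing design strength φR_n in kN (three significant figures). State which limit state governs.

477 kN (bolt shear governs)

Bolt shear: A_b = π·24²/4 = 452.4 mm²; R_n = 469 × 452.4 × 3 × 1 / 1000 = 636.5 kN → 0.75 × 636.5 = 477 kN.
Bearing: edge l_c = 41.5, r_n = 285.9 kN; interior l_c = 58, r_n = 330.6 kN; R_n = 285.9 + 2·330.6 = 947.1 kN → 710 kN.
Block shear: A_gv = 3150, A_nv = 2135, A_nt = 427 mm²; R_n = min(0.6F_uA_nv, 0.6F_yA_gv) + U_bs·F_u·A_nt = 694.8 kN → 521 kN.
Bolt shear governs: 477 kN.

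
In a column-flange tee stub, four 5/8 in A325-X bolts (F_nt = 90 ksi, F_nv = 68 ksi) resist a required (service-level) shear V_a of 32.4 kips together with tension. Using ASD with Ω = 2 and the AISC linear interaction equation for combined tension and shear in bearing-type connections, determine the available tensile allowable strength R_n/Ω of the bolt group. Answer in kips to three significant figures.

28.9 kips

A_b = π·0.625²/4 = 0.3068 in²; f_rv = 32.4 / (4 × 0.3068) = 26.4 ksi.
F'_nt = 1.3 F_nt − (Ω F_nt / F_nv) f_rv = 1.3·90 − (2·90/68)·26.4 = 47.11 ksi, capped at F_nt → F'_nt = 47.11 ksi.
R_n = F'_nt · A_b · n = 47.11 × 0.3068 × 4 = 57.82 kips.
Allowable strength R_n/Ω = 57.82 / 2 = 28.9 kips.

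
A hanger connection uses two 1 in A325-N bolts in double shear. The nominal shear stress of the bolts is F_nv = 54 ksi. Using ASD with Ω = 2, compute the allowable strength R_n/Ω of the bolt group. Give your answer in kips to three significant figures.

84.8 kips

A_b = π × 1² / 4 = 0.7854 in².
R_n = F_nv · A_b · n · n_s = 54 × 0.7854 × 2 × 2 = 169.6 kips.
Allowable strength R_n/Ω = 169.6 / 2 = 84.8 kips.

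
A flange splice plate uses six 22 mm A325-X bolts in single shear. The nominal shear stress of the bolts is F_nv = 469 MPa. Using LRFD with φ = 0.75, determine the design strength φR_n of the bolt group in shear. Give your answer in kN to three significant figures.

A_b = π × 22² / 4 = 380.1 mm².
R_n = F_nv · A_b · n · n_s = 469 × 380.1 × 6 × 1 / 1000 = 1070 kN.
Design strength φR_n = 0.75 × 1070 = 802 kN.

802 kN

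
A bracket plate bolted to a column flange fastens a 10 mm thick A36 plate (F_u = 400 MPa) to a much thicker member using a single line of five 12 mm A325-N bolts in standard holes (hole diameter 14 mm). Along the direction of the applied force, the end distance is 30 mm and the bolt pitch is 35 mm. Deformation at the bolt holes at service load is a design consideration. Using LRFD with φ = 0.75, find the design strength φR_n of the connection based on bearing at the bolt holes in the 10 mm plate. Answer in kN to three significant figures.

385 kN

Per bolt r_n = 1.2 l_c t F_u ≤ 2.4 d t F_u; upper limit = 2.4 × 12 × 10 × 400 / 1000 = 115.2 kN.
Edge bolt: l_c = 30 − 14/2 = 23 mm → 1.2 × 23 × 10 × 400 / 1000 = 110.4 → r_n = 110.4 kN.
Interior bolts: l_c = 35 − 14 = 21 mm → 1.2 × 21 × 10 × 400 / 1000 = 100.8 → r_n = 100.8 kN.
R_n = 1 × 110.4 + 4 × 100.8 = 513.6 kN.
Design strength φR_n = 0.75 × 513.6 = 385 kN.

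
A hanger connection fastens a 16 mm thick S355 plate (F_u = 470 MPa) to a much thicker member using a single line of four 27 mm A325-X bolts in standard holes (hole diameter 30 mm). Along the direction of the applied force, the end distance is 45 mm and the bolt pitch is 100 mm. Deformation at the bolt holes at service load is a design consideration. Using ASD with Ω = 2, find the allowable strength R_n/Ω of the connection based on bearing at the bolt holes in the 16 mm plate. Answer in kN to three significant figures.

866 kN

Per bolt r_n = 1.2 l_c t F_u ≤ 2.4 d t F_u; upper limit = 2.4 × 27 × 16 × 470 / 1000 = 487.3 kN.
Edge bolt: l_c = 45 − 30/2 = 30 mm → 1.2 × 30 × 16 × 470 / 1000 = 270.7 → r_n = 270.7 kN.
Interior bolts: l_c = 100 − 30 = 70 mm → 1.2 × 70 × 16 × 470 / 1000 = 631.7 → r_n = 487.3 kN.
R_n = 1 × 270.7 + 3 × 487.3 = 1733 kN.
Allowable strength R_n/Ω = 1733 / 2 = 866 kN.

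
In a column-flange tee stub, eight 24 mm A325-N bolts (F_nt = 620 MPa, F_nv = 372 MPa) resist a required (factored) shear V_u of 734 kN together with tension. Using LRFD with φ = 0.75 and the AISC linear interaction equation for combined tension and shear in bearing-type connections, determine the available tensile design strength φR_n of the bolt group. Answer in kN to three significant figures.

964 kN

A_b = π·24²/4 = 452.4 mm²; f_rv = 734 × 1000 / (8 × 452.4) = 202.8 MPa.
F'_nt = 1.3 F_nt − (F_nt / φF_nv) f_rv = 1.3·620 − (620/(0.75·372))·202.8 = 355.3 MPa, capped at F_nt → F'_nt = 355.3 MPa.
R_n = F'_nt · A_b · n = 355.3 × 452.4 × 8 / 1000 = 1286 kN.
Design strength φR_n = 0.75 × 1286 = 964 kN.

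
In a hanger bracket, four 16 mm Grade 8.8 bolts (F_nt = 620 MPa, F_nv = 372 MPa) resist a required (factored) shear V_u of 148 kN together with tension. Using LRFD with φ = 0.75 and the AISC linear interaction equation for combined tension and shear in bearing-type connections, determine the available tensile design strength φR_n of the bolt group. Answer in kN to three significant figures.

A_b = π·16²/4 = 201.1 mm²; f_rv = 148 × 1000 / (4 × 201.1) = 184 MPa.
F'_nt = 1.3 F_nt − (F_nt / φF_nv) f_rv = 1.3·620 − (620/(0.75·372))·184 = 397.1 MPa, capped at F_nt → F'_nt = 397.1 MPa.
R_n = F'_nt · A_b · n = 397.1 × 201.1 × 4 / 1000 = 319.3 kN.
Design strength φR_n = 0.75 × 319.3 = 240 kN.

240 kN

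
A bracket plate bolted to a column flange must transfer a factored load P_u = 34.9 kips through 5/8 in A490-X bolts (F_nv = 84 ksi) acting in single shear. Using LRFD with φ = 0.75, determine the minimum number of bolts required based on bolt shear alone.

A_b = π·0.625²/4 = 0.3068 in².
Per-bolt design strength φR_n = 0.75 × 84 × 0.3068 × 1 = 19.33 kips.
n ≥ 34.9 / 19.33 = 1.806 → use 2 bolts.

2 bolts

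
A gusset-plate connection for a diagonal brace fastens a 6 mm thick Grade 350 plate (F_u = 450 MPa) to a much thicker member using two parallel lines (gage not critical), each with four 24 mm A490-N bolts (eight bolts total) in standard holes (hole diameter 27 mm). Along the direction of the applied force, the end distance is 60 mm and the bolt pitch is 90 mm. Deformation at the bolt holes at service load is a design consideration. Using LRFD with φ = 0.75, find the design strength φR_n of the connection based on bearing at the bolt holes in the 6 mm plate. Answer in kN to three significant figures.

Per bolt r_n = 1.2 l_c t F_u ≤ 2.4 d t F_u; upper limit = 2.4 × 24 × 6 × 450 / 1000 = 155.5 kN.
Edge bolt: l_c = 60 − 27/2 = 46.5 mm → 1.2 × 46.5 × 6 × 450 / 1000 = 150.7 → r_n = 150.7 kN.
Interior bolts: l_c = 90 − 27 = 63 mm → 1.2 × 63 × 6 × 450 / 1000 = 204.1 → r_n = 155.5 kN.
R_n = 2 × 150.7 + 6 × 155.5 = 1234 kN.
Design strength φR_n = 0.75 × 1234 = 926 kN.

926 kN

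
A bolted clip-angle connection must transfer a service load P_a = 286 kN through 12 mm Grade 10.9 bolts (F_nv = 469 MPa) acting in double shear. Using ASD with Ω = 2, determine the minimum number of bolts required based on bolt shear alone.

6 bolts

A_b = π·12²/4 = 113.1 mm².
Per-bolt allowable strength R_n/Ω = 469 × 113.1 × 2 / 1000 / 2 = 53.04 kN.
n ≥ 286 / 53.04 = 5.392 → use 6 bolts.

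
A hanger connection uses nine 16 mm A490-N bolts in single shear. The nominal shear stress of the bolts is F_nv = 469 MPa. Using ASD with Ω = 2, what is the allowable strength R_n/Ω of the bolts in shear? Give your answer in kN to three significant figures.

424 kN

A_b = π × 16² / 4 = 201.1 mm².
R_n = F_nv · A_b · n · n_s = 469 × 201.1 × 9 × 1 / 1000 = 848.7 kN.
Allowable strength R_n/Ω = 848.7 / 2 = 424 kN.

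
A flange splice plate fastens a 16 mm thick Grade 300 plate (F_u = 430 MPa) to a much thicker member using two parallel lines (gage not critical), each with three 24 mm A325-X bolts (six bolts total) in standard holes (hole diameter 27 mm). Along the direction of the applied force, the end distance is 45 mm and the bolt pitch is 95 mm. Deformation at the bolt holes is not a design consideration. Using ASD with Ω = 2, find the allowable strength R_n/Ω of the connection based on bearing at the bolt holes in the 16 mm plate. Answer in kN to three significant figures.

Per bolt r_n = 1.5 l_c t F_u ≤ 3.0 d t F_u; upper limit = 3.0 × 24 × 16 × 430 / 1000 = 495.4 kN.
Edge bolt: l_c = 45 − 27/2 = 31.5 mm → 1.5 × 31.5 × 16 × 430 / 1000 = 325.1 → r_n = 325.1 kN.
Interior bolts: l_c = 95 − 27 = 68 mm → 1.5 × 68 × 16 × 430 / 1000 = 701.8 → r_n = 495.4 kN.
R_n = 2 × 325.1 + 4 × 495.4 = 2632 kN.
Allowable strength R_n/Ω = 2632 / 2 = 1320 kN.

1320 kN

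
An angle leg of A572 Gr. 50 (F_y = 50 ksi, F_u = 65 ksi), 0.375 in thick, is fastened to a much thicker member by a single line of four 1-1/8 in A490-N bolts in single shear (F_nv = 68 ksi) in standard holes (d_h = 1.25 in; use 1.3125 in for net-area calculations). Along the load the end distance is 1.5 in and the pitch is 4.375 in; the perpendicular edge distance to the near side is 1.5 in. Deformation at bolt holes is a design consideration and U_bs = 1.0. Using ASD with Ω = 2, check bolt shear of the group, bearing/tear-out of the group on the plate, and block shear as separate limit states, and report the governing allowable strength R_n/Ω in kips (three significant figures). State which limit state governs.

83.6 kips (block shear governs)

Bolt shear: A_b = π·1.125²/4 = 0.994 in²; R_n = 68 × 0.994 × 4 × 1 = 270.4 kips → 270.4 / 2 = 135 kips.
Bearing: edge l_c = 0.875, r_n = 25.59 kips; interior l_c = 3.125, r_n = 65.81 kips; R_n = 25.59 + 3·65.81 = 223 kips → 112 kips.
Block shear: A_gv = 5.484, A_nv = 3.762, A_nt = 0.3164 in²; R_n = min(0.6F_uA_nv, 0.6F_yA_gv) + U_bs·F_u·A_nt = 167.3 kips → 83.6 kips.
Block shear governs: 83.6 kips.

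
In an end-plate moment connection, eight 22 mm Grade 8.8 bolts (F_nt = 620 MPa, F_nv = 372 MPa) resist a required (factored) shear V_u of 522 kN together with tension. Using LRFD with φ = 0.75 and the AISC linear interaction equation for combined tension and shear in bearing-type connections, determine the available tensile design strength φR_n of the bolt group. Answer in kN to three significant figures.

A_b = π·22²/4 = 380.1 mm²; f_rv = 522 × 1000 / (8 × 380.1) = 171.7 MPa.
F'_nt = 1.3 F_nt − (F_nt / φF_nv) f_rv = 1.3·620 − (620/(0.75·372))·171.7 = 424.6 MPa, capped at F_nt → F'_nt = 424.6 MPa.
R_n = F'_nt · A_b · n = 424.6 × 380.1 × 8 / 1000 = 1291 kN.
Design strength φR_n = 0.75 × 1291 = 968 kN.

968 kN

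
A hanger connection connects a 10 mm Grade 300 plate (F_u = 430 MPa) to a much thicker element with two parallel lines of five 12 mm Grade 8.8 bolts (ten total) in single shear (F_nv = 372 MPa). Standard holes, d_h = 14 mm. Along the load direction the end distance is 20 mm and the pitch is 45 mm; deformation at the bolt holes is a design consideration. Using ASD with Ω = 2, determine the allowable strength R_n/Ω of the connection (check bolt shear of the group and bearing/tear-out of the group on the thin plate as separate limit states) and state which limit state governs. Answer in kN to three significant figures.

210 kN (bolt shear governs)

Bolt shear: A_b = π·12²/4 = 113.1 mm²; R_n = 372 × 113.1 × 10 × 1 / 1000 = 420.7 kN → 420.7 / 2 = 210 kN.
Bearing (1.2 l_c t F_u ≤ 2.4 d t F_u): upper limit = 2.4·12·10·430 / 1000 = 123.8 kN.
  Edge l_c = 20 − 14/2 = 13 → r_n = 67.08 kN; interior l_c = 45 − 14 = 31 → r_n = 123.8 kN.
  R_n,bearing = 2·67.08 + 8·123.8 = 1125 kN → 1125 / 2 = 562 kN.
Bolt shear governs: 210 kN.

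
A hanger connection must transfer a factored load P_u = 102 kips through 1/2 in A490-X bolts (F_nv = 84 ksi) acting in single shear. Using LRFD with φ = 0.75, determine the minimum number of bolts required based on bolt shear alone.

A_b = π·0.5²/4 = 0.1963 in².
Per-bolt design strength φR_n = 0.75 × 84 × 0.1963 × 1 = 12.37 kips.
n ≥ 102 / 12.37 = 8.246 → use 9 bolts.

9 bolts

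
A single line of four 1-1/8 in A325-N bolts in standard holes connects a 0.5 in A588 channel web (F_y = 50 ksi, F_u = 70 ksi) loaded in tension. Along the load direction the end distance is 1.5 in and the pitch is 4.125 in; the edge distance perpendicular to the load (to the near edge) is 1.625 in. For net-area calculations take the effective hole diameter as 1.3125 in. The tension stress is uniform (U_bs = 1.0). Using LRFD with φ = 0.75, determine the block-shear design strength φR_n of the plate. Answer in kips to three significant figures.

Shear plane L_v = 1.5 + 3·4.125 = 13.88 in; A_gv = 13.88 × 0.5 = 6.938 in².
A_nv = (13.88 − 3.5·1.3125) × 0.5 = 4.641 in².
A_nt = (1.625 − 0.5·1.3125) × 0.5 = 0.4844 in².
0.6 F_u A_nv = 194.9 kips; 0.6 F_y A_gv = 208.1 kips → shear rupture governs the shear term.
R_n = 194.9 + 1.0 × 70 × 0.4844 = 228.8 kips.
Design strength φR_n = 0.75 × 228.8 = 172 kips.

172 kips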